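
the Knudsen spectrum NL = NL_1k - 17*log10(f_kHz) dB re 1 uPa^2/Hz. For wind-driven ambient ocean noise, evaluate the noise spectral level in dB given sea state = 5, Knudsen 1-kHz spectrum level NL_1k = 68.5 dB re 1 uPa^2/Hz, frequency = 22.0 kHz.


NL = NL_1k - 17*log10(f_kHz) = 68.5 - 17*log10(22.0) = 68.5 - (22.82) = 45.68

45.68 dB


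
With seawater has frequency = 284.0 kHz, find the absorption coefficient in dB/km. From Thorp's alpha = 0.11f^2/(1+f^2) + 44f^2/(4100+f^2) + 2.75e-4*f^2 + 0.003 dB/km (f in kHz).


f^2 = 80656.0
alpha = 0.11*80656.0/(1+80656.0) + 44*80656.0/(4100+80656.0) + 2.75e-4*80656.0 + 0.003 = 64.165

64.165 dB/km


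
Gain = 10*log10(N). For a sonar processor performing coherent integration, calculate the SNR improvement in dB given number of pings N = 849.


Gain = 10*log10(849) = 29.29

29.29 dB


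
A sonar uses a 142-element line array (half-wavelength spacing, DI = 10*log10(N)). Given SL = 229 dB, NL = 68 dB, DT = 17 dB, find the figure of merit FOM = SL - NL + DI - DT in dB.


Step 1: DI = 10*log10(142) = 21.52 dB
Step 2: FOM = SL - NL + DI - DT = 229 - 68 + 21.52 - 17 = 165.52

165.52 dB


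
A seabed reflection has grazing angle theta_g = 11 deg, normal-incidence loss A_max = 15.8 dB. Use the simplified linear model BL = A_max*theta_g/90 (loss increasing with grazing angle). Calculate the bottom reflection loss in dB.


BL = A_max * theta_g / 90 = 15.8 * 11 / 90 = 1.93

1.93 dB


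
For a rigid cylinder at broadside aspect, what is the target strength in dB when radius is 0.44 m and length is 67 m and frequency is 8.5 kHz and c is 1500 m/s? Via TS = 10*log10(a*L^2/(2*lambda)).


lambda = 1500/8500 = 0.17647 m
TS = 10*log10(0.44*67^2/(2*0.17647)) = 37.48

37.48 dB


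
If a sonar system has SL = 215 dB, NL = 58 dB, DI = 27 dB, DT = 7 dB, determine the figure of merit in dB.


FOM = SL - NL + DI - DT = 215 - 58 + 27 - 7 = 177

177 dB


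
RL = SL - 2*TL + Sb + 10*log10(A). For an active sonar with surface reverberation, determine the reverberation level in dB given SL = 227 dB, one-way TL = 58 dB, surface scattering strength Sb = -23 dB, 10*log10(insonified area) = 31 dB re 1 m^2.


RL = SL - 2*TL + Sb + 10*log10(A) = 227 - 2*58 + (-23) + 31 = 119

119 dB


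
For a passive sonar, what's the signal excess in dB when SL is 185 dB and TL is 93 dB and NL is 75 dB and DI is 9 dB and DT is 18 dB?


SE = SL - TL - NL + DI - DT = 185 - 93 - 75 + 9 - 18 = 8

8 dB


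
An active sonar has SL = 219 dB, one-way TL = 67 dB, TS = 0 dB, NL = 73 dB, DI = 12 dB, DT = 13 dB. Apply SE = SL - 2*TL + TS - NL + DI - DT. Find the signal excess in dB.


SE = SL - 2*TL + TS - NL + DI - DT = 219 - 2*67 + (0) - 73 + 12 - 13 = 11

11 dB


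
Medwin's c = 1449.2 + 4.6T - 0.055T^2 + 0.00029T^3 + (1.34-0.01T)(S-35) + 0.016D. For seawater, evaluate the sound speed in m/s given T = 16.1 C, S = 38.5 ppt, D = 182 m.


c = 1449.2 + 4.6*16.1 - 0.055*16.1^2 + 0.00029*16.1^3 + (1.34 - 0.01*16.1)*(38.5 - 35) + 0.016*182 = 1517.25

1517.25 m/s


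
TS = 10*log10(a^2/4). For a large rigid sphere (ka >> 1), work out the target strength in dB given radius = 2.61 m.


TS = 10*log10(2.61^2 / 4) = 10*log10(1.703025) = 2.31

2.31 dB


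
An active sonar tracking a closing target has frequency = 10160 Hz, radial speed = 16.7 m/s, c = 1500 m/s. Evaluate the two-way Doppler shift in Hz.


226.23 Hz


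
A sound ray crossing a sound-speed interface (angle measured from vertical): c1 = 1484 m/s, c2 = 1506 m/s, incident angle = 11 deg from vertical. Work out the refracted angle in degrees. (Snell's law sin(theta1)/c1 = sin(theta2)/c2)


11.17 deg


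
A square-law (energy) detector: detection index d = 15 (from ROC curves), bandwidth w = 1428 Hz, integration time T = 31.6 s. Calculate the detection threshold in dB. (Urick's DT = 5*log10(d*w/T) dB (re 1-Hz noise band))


DT = 5*log10(d*w/T) = 5*log10(15 * 1428 / 31.6) = 5*log10(677.85) = 14.16

14.16 dB


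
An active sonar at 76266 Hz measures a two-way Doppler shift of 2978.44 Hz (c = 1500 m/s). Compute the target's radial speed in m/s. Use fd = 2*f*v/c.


From fd = 2*f*v/c, v = c*fd/(2*f) = 1500 * 2978.44 / (2*76266) = 29.29

29.29 m/s


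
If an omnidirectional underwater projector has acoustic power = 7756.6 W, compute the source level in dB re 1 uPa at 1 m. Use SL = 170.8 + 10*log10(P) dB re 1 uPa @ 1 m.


SL = 170.8 + 10*log10(7756.6) = 170.8 + 38.9 = 209.7

209.7 dB


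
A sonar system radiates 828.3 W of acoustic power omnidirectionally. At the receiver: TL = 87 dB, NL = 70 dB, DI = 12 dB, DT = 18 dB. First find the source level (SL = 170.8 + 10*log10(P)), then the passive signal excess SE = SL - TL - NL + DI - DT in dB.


Step 1: SL = 170.8 + 10*log10(828.3) = 199.98 dB
Step 2: SE = SL - TL - NL + DI - DT = 199.98 - 87 - 70 + 12 - 18 = 36.98

36.98 dB


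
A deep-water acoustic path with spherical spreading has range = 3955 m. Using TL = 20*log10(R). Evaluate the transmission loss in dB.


TL = 20*log10(3955) = 71.94

71.94 dB


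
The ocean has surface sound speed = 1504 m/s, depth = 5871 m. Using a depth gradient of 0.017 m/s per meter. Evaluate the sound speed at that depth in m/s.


c = 1504 + 0.017 * 5871 = 1603.807

1603.807 m/s


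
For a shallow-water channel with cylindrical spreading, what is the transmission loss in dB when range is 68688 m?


TL = 10*log10(68688) = 48.37

48.37 dB


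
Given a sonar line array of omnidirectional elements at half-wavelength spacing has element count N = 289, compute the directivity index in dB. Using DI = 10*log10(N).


DI = 10*log10(289) = 24.61

24.61 dB


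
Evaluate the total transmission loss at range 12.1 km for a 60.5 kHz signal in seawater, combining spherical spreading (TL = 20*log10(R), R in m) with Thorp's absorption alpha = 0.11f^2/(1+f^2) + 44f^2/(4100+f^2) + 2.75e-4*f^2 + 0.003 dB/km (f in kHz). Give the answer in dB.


346.32 dB


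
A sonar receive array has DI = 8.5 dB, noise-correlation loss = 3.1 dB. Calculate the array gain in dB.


5.4 dB


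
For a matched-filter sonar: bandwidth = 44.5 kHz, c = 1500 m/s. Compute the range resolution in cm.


1.69 cm


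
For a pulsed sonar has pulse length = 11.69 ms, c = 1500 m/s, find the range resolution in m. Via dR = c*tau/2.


8.7675 m


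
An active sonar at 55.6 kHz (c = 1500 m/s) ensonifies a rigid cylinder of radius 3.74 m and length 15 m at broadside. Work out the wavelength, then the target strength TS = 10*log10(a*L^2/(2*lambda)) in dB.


Step 1: lambda = c/f = 1500/55600 = 0.02698 m
Step 2: TS = 10*log10(a*L^2/(2*lambda)) = 10*log10(3.74*15^2/(2*0.02698)) = 41.93

41.93 dB


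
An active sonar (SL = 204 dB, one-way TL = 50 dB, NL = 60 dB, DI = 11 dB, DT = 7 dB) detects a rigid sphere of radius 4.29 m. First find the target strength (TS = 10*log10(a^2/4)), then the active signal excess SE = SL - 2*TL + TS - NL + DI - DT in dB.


Step 1: TS = 10*log10(4.29^2/4) = 6.63 dB
Step 2: SE = SL - 2*TL + TS - NL + DI - DT = 204 - 2*50 + (6.63) - 60 + 11 - 7 = 54.63

54.63 dB


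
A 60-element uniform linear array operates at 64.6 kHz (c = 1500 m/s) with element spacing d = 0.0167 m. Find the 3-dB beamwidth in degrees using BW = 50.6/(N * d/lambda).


Step 1: lambda = 1500/64600 = 0.02322 m
Step 2: d/lambda = 0.0167/0.02322 = 0.7192
Step 3: BW = 50.6/(N * d/lambda) = 50.6/(60 * 0.7192) = 1.17

1.17 deg


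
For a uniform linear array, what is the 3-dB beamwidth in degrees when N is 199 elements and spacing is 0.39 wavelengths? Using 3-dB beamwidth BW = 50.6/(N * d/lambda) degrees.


BW = 50.6 / (199 * 0.39) = 50.6 / 77.61 = 0.65

0.65 deg


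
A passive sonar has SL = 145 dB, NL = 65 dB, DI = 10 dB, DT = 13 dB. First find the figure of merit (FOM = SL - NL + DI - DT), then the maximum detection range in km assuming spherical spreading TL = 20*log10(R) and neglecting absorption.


Step 1: FOM = SL - NL + DI - DT = 145 - 65 + 10 - 13 = 77 dB
Step 2: at max range FOM = TL = 20*log10(R), so R = 10^(77/20) = 7079.46 m = 7.08 km

7.08 km


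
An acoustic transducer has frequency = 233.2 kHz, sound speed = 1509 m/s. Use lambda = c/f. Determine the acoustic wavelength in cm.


0.65 cm


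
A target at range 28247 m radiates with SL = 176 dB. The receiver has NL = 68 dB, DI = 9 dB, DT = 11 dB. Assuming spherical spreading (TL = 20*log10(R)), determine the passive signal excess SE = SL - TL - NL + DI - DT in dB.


16.98 dB


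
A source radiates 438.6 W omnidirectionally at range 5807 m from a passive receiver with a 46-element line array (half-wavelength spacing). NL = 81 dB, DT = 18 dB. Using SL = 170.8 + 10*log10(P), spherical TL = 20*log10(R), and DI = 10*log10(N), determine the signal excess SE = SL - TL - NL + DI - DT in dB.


39.57 dB


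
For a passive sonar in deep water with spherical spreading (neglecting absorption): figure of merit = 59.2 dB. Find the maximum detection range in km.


At max range FOM = TL, so 20*log10(R) = 59.2
R = 10^(59.2/20) = 912.01 m = 0.91 km

0.91 km


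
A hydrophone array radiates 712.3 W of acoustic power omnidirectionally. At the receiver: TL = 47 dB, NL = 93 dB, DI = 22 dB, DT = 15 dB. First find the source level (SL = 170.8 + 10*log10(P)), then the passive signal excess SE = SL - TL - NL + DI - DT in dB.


Step 1: SL = 170.8 + 10*log10(712.3) = 199.33 dB
Step 2: SE = SL - TL - NL + DI - DT = 199.33 - 47 - 93 + 22 - 15 = 66.33

66.33 dB


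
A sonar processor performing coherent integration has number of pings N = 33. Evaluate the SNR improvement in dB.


15.19 dB


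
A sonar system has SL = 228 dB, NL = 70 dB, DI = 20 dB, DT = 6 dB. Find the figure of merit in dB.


172 dB


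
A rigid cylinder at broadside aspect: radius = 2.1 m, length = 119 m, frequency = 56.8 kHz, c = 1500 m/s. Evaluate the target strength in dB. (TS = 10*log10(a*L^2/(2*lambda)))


lambda = 1500/56800 = 0.02641 m
TS = 10*log10(2.1*119^2/(2*0.02641)) = 57.51

57.51 dB


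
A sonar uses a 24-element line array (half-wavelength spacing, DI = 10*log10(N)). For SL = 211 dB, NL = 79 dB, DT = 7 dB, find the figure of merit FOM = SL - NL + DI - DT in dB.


Step 1: DI = 10*log10(24) = 13.8 dB
Step 2: FOM = SL - NL + DI - DT = 211 - 79 + 13.8 - 7 = 138.8

138.8 dB


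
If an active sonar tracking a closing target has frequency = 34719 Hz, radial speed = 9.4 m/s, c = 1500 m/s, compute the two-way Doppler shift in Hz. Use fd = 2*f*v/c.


fd = 2*f*v/c = 2 * 34719 * 9.4 / 1500 = 435.14

435.14 Hz


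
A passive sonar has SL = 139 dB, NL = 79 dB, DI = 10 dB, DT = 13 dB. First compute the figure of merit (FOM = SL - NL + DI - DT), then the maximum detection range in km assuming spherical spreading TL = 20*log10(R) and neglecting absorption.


Step 1: FOM = SL - NL + DI - DT = 139 - 79 + 10 - 13 = 57 dB
Step 2: at max range FOM = TL = 20*log10(R), so R = 10^(57/20) = 707.95 m = 0.71 km

0.71 km


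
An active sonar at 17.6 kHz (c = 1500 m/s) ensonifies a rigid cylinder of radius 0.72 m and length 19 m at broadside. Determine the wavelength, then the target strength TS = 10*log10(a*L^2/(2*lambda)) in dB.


Step 1: lambda = c/f = 1500/17600 = 0.08523 m
Step 2: TS = 10*log10(a*L^2/(2*lambda)) = 10*log10(0.72*19^2/(2*0.08523)) = 31.83

31.83 dB


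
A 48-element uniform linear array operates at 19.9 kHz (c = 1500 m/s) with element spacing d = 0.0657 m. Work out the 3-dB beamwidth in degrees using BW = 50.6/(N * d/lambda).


Step 1: lambda = 1500/19900 = 0.07538 m
Step 2: d/lambda = 0.0657/0.07538 = 0.8716
Step 3: BW = 50.6/(N * d/lambda) = 50.6/(48 * 0.8716) = 1.21

1.21 deg


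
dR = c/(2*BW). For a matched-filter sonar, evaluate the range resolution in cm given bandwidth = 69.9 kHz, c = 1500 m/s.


1.07 cm


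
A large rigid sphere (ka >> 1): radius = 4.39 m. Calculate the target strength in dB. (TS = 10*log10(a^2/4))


TS = 10*log10(4.39^2 / 4) = 10*log10(4.818025) = 6.83

6.83 dB


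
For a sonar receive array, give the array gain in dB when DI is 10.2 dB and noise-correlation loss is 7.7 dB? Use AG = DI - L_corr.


AG = DI - L_corr = 10.2 - 7.7 = 2.5

2.5 dB


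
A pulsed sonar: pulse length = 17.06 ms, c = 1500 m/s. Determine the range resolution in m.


dR = c*tau/2 = 1500 * 17.06e-3 / 2 = 12.795

12.795 m


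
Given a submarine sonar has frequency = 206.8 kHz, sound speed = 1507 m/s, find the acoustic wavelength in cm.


lambda = c/f = 1507 / 206800 = 0.0073 m = 0.73 cm

0.73 cm


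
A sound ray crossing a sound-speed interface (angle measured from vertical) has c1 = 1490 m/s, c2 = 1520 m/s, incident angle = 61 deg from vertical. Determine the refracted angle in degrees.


sin(theta2) = (c2/c1)*sin(theta1) = (1520/1490)*sin(61 deg) = 0.89223
theta2 = arcsin(0.89223) = 63.15

63.15 deg


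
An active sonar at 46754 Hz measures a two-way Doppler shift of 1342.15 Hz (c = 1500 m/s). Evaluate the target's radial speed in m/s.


From fd = 2*f*v/c, v = c*fd/(2*f) = 1500 * 1342.15 / (2*46754) = 21.53

21.53 m/s


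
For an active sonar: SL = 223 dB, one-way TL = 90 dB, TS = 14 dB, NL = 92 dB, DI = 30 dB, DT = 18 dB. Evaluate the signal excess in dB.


SE = SL - 2*TL + TS - NL + DI - DT = 223 - 2*90 + (14) - 92 + 30 - 18 = -23

-23 dB


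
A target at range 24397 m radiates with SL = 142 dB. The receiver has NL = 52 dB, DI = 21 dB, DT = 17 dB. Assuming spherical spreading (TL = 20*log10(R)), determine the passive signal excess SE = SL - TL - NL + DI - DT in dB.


6.25 dB


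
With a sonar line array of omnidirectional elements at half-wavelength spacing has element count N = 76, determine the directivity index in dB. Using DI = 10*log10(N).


18.81 dB


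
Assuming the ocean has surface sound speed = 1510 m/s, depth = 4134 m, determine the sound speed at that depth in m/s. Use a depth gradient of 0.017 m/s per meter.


c = 1510 + 0.017 * 4134 = 1580.278

1580.278 m/s


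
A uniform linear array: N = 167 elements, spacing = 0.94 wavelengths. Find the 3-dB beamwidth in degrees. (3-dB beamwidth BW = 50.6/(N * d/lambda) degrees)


BW = 50.6 / (167 * 0.94) = 50.6 / 156.98 = 0.32

0.32 deg


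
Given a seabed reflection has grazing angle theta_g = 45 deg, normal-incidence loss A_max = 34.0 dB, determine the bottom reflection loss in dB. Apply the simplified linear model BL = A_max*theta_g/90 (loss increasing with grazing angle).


17.0 dB


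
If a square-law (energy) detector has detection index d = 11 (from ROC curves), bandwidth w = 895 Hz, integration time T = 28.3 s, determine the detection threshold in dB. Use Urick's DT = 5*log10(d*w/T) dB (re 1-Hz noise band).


12.71 dB


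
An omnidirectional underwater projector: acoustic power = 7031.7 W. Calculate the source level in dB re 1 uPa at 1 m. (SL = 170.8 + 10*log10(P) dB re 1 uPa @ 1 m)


SL = 170.8 + 10*log10(7031.7) = 170.8 + 38.47 = 209.27

209.27 dB


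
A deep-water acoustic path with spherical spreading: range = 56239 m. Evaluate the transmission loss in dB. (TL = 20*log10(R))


TL = 20*log10(56239) = 95.0

95.0 dB


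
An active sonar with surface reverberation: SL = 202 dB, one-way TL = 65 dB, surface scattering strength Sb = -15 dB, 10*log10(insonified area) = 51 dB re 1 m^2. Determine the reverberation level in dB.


RL = SL - 2*TL + Sb + 10*log10(A) = 202 - 2*65 + (-15) + 51 = 108

108 dB


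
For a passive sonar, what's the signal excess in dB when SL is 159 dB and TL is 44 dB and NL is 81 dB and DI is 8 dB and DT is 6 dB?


36 dB


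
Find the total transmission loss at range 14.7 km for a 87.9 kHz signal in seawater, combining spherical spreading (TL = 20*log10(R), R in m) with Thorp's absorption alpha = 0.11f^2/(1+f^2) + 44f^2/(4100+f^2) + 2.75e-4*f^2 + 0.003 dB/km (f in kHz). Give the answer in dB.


Step 1 (Thorp): alpha = 0.11*7726.41/(1+7726.41) + 44*7726.41/(4100+7726.41) + 2.75e-4*7726.41 + 0.003 = 30.9838 dB/km
Step 2: TL_spread = 20*log10(14700) = 83.35 dB
Step 3: TL_abs = alpha*R = 30.9838 * 14.7 = 455.46 dB
Step 4: TL_total = 83.35 + 455.46 = 538.81

538.81 dB


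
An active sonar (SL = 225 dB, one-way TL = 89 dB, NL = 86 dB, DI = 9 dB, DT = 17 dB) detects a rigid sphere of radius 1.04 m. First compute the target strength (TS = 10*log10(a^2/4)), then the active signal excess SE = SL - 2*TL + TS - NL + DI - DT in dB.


Step 1: TS = 10*log10(1.04^2/4) = -5.68 dB
Step 2: SE = SL - 2*TL + TS - NL + DI - DT = 225 - 2*89 + (-5.68) - 86 + 9 - 17 = -52.68

-52.68 dB


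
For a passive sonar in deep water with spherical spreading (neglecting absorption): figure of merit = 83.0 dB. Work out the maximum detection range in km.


At max range FOM = TL, so 20*log10(R) = 83.0
R = 10^(83.0/20) = 14125.38 m = 14.13 km

14.13 km


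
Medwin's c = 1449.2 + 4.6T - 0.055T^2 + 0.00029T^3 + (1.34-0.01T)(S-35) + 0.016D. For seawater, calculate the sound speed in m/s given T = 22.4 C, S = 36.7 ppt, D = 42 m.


c = 1449.2 + 4.6*22.4 - 0.055*22.4^2 + 0.00029*22.4^3 + (1.34 - 0.01*22.4)*(36.7 - 35) + 0.016*42 = 1530.47

1530.47 m/s


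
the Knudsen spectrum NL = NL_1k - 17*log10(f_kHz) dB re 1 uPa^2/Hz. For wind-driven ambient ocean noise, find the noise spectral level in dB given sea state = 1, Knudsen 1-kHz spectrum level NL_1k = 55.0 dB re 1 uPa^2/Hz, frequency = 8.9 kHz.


NL = NL_1k - 17*log10(f_kHz) = 55.0 - 17*log10(8.9) = 55.0 - (16.14) = 38.86

38.86 dB


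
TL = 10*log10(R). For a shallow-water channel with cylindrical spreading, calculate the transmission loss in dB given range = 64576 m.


48.1 dB


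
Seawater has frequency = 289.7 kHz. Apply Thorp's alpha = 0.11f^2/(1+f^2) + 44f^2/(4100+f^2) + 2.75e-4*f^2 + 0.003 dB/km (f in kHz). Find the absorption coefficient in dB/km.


f^2 = 83926.09
alpha = 0.11*83926.09/(1+83926.09) + 44*83926.09/(4100+83926.09) + 2.75e-4*83926.09 + 0.003 = 65.143

65.143 dB/km


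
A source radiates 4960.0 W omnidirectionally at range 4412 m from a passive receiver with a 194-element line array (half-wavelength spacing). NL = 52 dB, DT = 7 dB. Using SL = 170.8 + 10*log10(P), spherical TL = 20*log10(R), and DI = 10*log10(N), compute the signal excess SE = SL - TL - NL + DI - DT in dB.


Step 1: SL = 170.8 + 10*log10(4960.0) = 207.75 dB
Step 2: TL = 20*log10(4412) = 72.89 dB
Step 3: DI = 10*log10(194) = 22.88 dB
Step 4: SE = SL - TL - NL + DI - DT = 207.75 - 72.89 - 52 + 22.88 - 7 = 98.74

98.74 dB


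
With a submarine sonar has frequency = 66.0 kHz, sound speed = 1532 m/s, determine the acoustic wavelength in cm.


2.32 cm


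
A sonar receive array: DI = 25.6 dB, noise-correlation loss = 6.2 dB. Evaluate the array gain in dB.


19.4 dB


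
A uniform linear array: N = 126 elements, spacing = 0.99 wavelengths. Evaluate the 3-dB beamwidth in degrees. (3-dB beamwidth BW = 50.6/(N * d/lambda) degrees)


BW = 50.6 / (126 * 0.99) = 50.6 / 124.74 = 0.41

0.41 deg


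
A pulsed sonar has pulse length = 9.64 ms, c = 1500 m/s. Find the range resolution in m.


dR = c*tau/2 = 1500 * 9.64e-3 / 2 = 7.23

7.23 m


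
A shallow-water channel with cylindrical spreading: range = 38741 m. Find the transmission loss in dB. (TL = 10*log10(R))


45.88 dB


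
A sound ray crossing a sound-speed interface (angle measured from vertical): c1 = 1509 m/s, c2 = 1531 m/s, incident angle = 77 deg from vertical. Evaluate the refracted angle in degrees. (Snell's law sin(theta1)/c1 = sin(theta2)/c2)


sin(theta2) = (c2/c1)*sin(theta1) = (1531/1509)*sin(77 deg) = 0.98858
theta2 = arcsin(0.98858) = 81.33

81.33 deg


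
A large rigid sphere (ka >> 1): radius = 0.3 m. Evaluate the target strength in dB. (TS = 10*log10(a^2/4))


-16.48 dB


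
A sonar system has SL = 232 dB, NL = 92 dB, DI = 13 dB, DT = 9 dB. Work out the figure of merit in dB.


FOM = SL - NL + DI - DT = 232 - 92 + 13 - 9 = 144

144 dB


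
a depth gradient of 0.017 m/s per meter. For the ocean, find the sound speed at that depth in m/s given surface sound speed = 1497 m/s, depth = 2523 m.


1539.891 m/s


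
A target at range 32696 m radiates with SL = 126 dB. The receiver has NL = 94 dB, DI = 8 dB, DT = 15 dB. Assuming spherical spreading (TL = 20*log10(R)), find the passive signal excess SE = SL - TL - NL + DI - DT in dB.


Step 1: TL = 20*log10(32696) = 90.29 dB
Step 2: SE = 126 - 90.29 - 94 + 8 - 15 = -65.29

-65.29 dB


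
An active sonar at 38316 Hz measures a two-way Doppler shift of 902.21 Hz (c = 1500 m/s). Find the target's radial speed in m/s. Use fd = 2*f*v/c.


From fd = 2*f*v/c, v = c*fd/(2*f) = 1500 * 902.21 / (2*38316) = 17.66

17.66 m/s


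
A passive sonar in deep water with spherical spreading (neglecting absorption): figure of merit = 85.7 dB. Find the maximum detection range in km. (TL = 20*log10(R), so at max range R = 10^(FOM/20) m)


19.28 km


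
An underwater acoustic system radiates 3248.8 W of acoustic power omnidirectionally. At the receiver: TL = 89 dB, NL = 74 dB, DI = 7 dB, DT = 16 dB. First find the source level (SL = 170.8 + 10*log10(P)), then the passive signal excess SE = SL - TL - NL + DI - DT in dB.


Step 1: SL = 170.8 + 10*log10(3248.8) = 205.92 dB
Step 2: SE = SL - TL - NL + DI - DT = 205.92 - 89 - 74 + 7 - 16 = 33.92

33.92 dB


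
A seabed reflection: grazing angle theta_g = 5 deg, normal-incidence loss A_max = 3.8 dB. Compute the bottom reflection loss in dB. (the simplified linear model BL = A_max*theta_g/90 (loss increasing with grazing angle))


0.21 dB


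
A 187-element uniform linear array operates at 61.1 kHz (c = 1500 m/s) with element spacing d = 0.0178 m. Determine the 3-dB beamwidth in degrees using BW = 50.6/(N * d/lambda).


Step 1: lambda = 1500/61100 = 0.02455 m
Step 2: d/lambda = 0.0178/0.02455 = 0.7251
Step 3: BW = 50.6/(N * d/lambda) = 50.6/(187 * 0.7251) = 0.37

0.37 deg


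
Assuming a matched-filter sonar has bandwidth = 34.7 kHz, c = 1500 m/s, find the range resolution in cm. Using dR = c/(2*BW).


dR = c/(2*BW) = 1500 / (2 * 34.7e3) = 0.0216 m = 2.16 cm

2.16 cm


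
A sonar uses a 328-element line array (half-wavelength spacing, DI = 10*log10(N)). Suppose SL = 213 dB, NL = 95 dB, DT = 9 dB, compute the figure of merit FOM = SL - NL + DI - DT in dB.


Step 1: DI = 10*log10(328) = 25.16 dB
Step 2: FOM = SL - NL + DI - DT = 213 - 95 + 25.16 - 9 = 134.16

134.16 dB


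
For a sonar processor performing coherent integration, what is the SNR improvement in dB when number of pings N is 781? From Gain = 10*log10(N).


28.93 dB


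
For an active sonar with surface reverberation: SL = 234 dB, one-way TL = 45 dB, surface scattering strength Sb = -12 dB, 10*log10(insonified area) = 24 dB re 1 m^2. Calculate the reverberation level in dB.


156 dB


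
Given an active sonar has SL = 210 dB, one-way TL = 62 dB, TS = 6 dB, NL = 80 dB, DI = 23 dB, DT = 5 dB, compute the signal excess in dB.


30 dB


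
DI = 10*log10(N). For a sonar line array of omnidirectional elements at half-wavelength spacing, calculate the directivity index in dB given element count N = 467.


26.69 dB


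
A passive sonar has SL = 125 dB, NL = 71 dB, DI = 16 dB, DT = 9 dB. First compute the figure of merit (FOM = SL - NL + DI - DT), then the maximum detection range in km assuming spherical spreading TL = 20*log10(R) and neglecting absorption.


Step 1: FOM = SL - NL + DI - DT = 125 - 71 + 16 - 9 = 61 dB
Step 2: at max range FOM = TL = 20*log10(R), so R = 10^(61/20) = 1122.02 m = 1.12 km

1.12 km


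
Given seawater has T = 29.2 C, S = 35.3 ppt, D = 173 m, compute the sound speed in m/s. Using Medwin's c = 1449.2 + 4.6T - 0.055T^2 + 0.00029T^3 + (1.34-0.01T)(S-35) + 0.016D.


c = 1449.2 + 4.6*29.2 - 0.055*29.2^2 + 0.00029*29.2^3 + (1.34 - 0.01*29.2)*(35.3 - 35) + 0.016*173 = 1546.93

1546.93 m/s


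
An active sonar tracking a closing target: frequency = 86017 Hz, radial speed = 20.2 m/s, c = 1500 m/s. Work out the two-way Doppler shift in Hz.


fd = 2*f*v/c = 2 * 86017 * 20.2 / 1500 = 2316.72

2316.72 Hz


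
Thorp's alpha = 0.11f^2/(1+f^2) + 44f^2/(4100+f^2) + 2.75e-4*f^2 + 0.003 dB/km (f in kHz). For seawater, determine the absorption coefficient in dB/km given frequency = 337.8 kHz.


f^2 = 114108.84
alpha = 0.11*114108.84/(1+114108.84) + 44*114108.84/(4100+114108.84) + 2.75e-4*114108.84 + 0.003 = 73.967

73.967 dB/km


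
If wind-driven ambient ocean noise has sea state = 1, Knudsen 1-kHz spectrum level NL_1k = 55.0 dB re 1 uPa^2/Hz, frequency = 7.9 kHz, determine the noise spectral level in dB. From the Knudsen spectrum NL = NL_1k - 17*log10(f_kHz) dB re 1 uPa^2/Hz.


39.74 dB


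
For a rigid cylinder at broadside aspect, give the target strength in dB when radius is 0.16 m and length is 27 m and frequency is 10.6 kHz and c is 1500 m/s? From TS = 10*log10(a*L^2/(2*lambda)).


lambda = 1500/10600 = 0.14151 m
TS = 10*log10(0.16*27^2/(2*0.14151)) = 26.15

26.15 dB


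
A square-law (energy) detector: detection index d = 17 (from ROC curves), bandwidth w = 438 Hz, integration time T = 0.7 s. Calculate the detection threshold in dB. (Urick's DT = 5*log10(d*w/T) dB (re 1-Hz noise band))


DT = 5*log10(d*w/T) = 5*log10(17 * 438 / 0.7) = 5*log10(10637.14) = 20.13

20.13 dB


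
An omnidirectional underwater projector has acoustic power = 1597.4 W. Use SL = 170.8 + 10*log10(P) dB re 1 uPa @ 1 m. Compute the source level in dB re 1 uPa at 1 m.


202.83 dB


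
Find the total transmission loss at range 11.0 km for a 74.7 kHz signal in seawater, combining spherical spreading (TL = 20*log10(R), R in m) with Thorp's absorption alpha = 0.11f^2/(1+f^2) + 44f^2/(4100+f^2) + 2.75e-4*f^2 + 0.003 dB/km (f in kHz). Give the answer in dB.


Step 1 (Thorp): alpha = 0.11*5580.09/(1+5580.09) + 44*5580.09/(4100+5580.09) + 2.75e-4*5580.09 + 0.003 = 27.0113 dB/km
Step 2: TL_spread = 20*log10(11000) = 80.83 dB
Step 3: TL_abs = alpha*R = 27.0113 * 11.0 = 297.12 dB
Step 4: TL_total = 80.83 + 297.12 = 377.95

377.95 dB


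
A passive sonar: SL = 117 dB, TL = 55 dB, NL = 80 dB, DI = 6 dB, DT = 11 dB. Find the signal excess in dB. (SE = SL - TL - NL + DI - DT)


SE = SL - TL - NL + DI - DT = 117 - 55 - 80 + 6 - 11 = -23

-23 dB


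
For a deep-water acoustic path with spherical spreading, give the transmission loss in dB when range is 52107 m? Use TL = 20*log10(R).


94.34 dB


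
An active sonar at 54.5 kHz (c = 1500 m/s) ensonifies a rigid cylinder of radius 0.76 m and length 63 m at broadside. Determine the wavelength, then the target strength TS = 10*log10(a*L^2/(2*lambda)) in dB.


Step 1: lambda = c/f = 1500/54500 = 0.02752 m
Step 2: TS = 10*log10(a*L^2/(2*lambda)) = 10*log10(0.76*63^2/(2*0.02752)) = 47.39

47.39 dB


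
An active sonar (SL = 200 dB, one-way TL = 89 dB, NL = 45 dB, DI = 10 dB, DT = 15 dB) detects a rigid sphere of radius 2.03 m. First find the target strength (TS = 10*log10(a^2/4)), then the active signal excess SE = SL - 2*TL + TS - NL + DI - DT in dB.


Step 1: TS = 10*log10(2.03^2/4) = 0.13 dB
Step 2: SE = SL - 2*TL + TS - NL + DI - DT = 200 - 2*89 + (0.13) - 45 + 10 - 15 = -27.87

-27.87 dB


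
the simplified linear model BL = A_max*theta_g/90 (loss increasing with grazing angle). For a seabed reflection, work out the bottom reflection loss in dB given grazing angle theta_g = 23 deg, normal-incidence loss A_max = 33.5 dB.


BL = A_max * theta_g / 90 = 33.5 * 23 / 90 = 8.56

8.56 dB


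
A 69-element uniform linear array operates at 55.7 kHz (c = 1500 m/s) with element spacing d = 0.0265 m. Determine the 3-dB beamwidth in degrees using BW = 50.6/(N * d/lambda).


0.75 deg


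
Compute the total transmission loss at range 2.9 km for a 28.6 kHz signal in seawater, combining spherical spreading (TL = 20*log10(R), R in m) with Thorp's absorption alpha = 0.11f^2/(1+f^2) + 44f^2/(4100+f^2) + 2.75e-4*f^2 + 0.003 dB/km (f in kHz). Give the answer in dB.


91.45 dB


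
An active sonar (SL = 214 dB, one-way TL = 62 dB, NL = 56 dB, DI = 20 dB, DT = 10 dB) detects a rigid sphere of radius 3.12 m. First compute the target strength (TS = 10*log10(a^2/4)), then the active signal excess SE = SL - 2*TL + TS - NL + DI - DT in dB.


Step 1: TS = 10*log10(3.12^2/4) = 3.86 dB
Step 2: SE = SL - 2*TL + TS - NL + DI - DT = 214 - 2*62 + (3.86) - 56 + 20 - 10 = 47.86

47.86 dB


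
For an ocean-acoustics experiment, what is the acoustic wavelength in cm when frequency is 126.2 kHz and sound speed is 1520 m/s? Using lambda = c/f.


lambda = c/f = 1520 / 126200 = 0.012 m = 1.2 cm

1.2 cm


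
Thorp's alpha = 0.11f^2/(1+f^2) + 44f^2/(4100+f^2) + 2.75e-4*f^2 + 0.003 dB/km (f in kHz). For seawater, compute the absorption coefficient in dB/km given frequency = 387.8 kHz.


f^2 = 150388.84
alpha = 0.11*150388.84/(1+150388.84) + 44*150388.84/(4100+150388.84) + 2.75e-4*150388.84 + 0.003 = 84.302

84.302 dB/km


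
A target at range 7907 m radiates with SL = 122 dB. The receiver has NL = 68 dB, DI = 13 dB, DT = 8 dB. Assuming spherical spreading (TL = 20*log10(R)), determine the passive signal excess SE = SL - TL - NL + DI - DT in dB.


Step 1: TL = 20*log10(7907) = 77.96 dB
Step 2: SE = 122 - 77.96 - 68 + 13 - 8 = -18.96

-18.96 dB


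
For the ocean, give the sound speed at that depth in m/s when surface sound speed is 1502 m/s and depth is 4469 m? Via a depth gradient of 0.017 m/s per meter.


c = 1502 + 0.017 * 4469 = 1577.973

1577.973 m/s


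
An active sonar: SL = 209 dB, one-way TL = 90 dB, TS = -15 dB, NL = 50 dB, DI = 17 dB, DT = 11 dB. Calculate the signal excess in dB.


SE = SL - 2*TL + TS - NL + DI - DT = 209 - 2*90 + (-15) - 50 + 17 - 11 = -30

-30 dB


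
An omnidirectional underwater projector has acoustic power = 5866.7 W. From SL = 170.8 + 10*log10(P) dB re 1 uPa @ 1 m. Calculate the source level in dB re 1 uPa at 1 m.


SL = 170.8 + 10*log10(5866.7) = 170.8 + 37.68 = 208.48

208.48 dB


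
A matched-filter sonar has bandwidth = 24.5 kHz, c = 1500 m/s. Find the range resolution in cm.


dR = c/(2*BW) = 1500 / (2 * 24.5e3) = 0.0306 m = 3.06 cm

3.06 cm


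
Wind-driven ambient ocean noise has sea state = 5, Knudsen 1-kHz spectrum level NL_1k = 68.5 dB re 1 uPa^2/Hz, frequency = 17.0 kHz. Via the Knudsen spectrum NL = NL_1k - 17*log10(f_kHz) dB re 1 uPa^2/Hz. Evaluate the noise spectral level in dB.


47.58 dB


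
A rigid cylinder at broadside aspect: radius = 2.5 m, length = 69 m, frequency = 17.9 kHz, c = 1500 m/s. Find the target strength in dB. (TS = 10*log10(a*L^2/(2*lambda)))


48.51 dB


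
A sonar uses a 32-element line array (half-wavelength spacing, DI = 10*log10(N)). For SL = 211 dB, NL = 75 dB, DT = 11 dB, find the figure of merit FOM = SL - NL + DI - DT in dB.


Step 1: DI = 10*log10(32) = 15.05 dB
Step 2: FOM = SL - NL + DI - DT = 211 - 75 + 15.05 - 11 = 140.05

140.05 dB


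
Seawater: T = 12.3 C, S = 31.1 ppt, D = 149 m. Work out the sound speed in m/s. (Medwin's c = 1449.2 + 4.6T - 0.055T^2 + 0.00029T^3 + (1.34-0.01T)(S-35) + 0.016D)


1495.64 m/s


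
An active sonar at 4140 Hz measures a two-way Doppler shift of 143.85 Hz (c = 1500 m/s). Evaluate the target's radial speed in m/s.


26.06 m/s


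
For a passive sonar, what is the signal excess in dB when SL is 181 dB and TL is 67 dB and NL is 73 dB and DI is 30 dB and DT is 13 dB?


SE = SL - TL - NL + DI - DT = 181 - 67 - 73 + 30 - 13 = 58

58 dB


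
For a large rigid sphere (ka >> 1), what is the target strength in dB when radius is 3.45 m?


TS = 10*log10(3.45^2 / 4) = 10*log10(2.975625) = 4.74

4.74 dB


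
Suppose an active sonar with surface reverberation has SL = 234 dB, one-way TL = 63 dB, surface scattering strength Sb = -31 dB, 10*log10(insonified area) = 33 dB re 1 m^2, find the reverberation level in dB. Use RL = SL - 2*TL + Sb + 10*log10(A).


RL = SL - 2*TL + Sb + 10*log10(A) = 234 - 2*63 + (-31) + 33 = 110

110 dB


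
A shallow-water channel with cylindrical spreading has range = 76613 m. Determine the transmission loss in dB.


TL = 10*log10(76613) = 48.84

48.84 dB


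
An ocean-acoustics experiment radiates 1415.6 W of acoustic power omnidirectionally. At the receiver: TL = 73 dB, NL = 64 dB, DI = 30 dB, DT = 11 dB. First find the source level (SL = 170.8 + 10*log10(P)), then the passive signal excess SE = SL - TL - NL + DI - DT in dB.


Step 1: SL = 170.8 + 10*log10(1415.6) = 202.31 dB
Step 2: SE = SL - TL - NL + DI - DT = 202.31 - 73 - 64 + 30 - 11 = 84.31

84.31 dB


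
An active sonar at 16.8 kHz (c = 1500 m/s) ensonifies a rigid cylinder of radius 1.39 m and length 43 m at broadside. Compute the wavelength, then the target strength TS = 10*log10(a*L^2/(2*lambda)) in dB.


Step 1: lambda = c/f = 1500/16800 = 0.08929 m
Step 2: TS = 10*log10(a*L^2/(2*lambda)) = 10*log10(1.39*43^2/(2*0.08929)) = 41.58

41.58 dB


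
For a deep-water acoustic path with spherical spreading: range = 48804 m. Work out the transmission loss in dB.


TL = 20*log10(48804) = 93.77

93.77 dB


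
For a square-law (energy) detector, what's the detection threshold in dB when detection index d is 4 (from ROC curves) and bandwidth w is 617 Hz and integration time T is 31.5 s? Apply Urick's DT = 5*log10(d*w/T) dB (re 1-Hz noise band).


DT = 5*log10(d*w/T) = 5*log10(4 * 617 / 31.5) = 5*log10(78.35) = 9.47

9.47 dB


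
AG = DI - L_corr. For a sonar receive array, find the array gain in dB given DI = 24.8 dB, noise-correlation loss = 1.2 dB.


AG = DI - L_corr = 24.8 - 1.2 = 23.6

23.6 dB


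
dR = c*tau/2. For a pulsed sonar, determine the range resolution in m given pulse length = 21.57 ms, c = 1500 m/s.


16.1775 m


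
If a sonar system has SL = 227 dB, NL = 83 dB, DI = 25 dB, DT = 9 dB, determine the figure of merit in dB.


FOM = SL - NL + DI - DT = 227 - 83 + 25 - 9 = 160

160 dB


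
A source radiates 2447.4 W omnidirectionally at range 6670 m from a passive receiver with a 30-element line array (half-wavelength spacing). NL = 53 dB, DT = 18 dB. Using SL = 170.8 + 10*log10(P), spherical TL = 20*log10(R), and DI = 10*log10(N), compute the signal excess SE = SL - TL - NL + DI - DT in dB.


Step 1: SL = 170.8 + 10*log10(2447.4) = 204.69 dB
Step 2: TL = 20*log10(6670) = 76.48 dB
Step 3: DI = 10*log10(30) = 14.77 dB
Step 4: SE = SL - TL - NL + DI - DT = 204.69 - 76.48 - 53 + 14.77 - 18 = 71.98

71.98 dB


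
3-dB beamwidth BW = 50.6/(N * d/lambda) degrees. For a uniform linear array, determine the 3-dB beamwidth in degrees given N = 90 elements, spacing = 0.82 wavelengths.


BW = 50.6 / (90 * 0.82) = 50.6 / 73.8 = 0.69

0.69 deg


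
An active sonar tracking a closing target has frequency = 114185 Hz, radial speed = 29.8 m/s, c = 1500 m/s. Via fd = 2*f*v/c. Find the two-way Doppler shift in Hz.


fd = 2*f*v/c = 2 * 114185 * 29.8 / 1500 = 4536.95

4536.95 Hz


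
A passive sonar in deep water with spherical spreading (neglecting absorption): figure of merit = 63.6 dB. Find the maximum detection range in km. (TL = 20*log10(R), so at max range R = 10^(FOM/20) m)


At max range FOM = TL, so 20*log10(R) = 63.6
R = 10^(63.6/20) = 1513.56 m = 1.51 km

1.51 km


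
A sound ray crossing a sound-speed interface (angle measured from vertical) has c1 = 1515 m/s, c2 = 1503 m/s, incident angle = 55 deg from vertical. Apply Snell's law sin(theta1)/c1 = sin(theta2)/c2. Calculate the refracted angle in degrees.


sin(theta2) = (c2/c1)*sin(theta1) = (1503/1515)*sin(55 deg) = 0.81266
theta2 = arcsin(0.81266) = 54.36

54.36 deg


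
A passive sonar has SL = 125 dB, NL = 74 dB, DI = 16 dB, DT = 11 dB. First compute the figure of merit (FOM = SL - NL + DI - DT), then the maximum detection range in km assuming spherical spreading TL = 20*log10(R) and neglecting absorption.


Step 1: FOM = SL - NL + DI - DT = 125 - 74 + 16 - 11 = 56 dB
Step 2: at max range FOM = TL = 20*log10(R), so R = 10^(56/20) = 630.96 m = 0.63 km

0.63 km


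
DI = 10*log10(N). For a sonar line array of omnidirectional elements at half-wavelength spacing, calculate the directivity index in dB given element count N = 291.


DI = 10*log10(291) = 24.64

24.64 dB


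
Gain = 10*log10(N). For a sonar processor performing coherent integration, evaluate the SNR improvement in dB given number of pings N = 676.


Gain = 10*log10(676) = 28.3

28.3 dB


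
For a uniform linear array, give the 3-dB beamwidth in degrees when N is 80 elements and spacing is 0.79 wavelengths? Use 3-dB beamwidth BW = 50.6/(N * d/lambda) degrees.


BW = 50.6 / (80 * 0.79) = 50.6 / 63.2 = 0.8

0.8 deg


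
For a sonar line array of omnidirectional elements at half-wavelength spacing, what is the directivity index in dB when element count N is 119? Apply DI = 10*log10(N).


DI = 10*log10(119) = 20.76

20.76 dB


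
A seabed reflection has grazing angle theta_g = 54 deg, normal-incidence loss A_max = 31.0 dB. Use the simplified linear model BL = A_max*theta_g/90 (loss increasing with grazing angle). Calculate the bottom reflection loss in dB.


BL = A_max * theta_g / 90 = 31.0 * 54 / 90 = 18.6

18.6 dB


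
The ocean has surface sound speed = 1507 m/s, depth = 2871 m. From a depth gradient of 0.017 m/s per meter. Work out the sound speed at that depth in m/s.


c = 1507 + 0.017 * 2871 = 1555.807

1555.807 m/s


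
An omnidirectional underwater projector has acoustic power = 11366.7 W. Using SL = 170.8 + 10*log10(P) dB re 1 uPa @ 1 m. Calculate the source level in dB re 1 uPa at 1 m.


SL = 170.8 + 10*log10(11366.7) = 170.8 + 40.56 = 211.36

211.36 dB


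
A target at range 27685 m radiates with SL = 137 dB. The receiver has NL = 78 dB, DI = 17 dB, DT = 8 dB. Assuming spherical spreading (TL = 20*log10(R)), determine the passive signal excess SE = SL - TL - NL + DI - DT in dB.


Step 1: TL = 20*log10(27685) = 88.84 dB
Step 2: SE = 137 - 88.84 - 78 + 17 - 8 = -20.84

-20.84 dB


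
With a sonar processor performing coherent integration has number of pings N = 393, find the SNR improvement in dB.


25.94 dB


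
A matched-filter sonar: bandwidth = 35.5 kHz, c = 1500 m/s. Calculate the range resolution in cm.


dR = c/(2*BW) = 1500 / (2 * 35.5e3) = 0.0211 m = 2.11 cm

2.11 cm


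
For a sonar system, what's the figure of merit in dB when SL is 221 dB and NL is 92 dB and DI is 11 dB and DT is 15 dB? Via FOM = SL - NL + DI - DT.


125 dB


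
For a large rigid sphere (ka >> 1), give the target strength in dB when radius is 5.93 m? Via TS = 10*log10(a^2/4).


9.44 dB


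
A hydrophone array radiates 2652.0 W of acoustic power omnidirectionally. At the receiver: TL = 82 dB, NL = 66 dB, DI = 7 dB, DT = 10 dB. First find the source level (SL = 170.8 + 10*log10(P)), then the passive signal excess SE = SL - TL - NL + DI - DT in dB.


Step 1: SL = 170.8 + 10*log10(2652.0) = 205.04 dB
Step 2: SE = SL - TL - NL + DI - DT = 205.04 - 82 - 66 + 7 - 10 = 54.04

54.04 dB


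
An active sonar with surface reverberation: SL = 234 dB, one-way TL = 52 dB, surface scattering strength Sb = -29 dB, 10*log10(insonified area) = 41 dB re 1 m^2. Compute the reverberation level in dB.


RL = SL - 2*TL + Sb + 10*log10(A) = 234 - 2*52 + (-29) + 41 = 142

142 dB


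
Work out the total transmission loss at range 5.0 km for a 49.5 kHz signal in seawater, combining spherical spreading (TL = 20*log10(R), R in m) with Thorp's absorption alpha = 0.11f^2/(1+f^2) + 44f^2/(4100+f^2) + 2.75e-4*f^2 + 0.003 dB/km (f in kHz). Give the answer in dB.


Step 1 (Thorp): alpha = 0.11*2450.25/(1+2450.25) + 44*2450.25/(4100+2450.25) + 2.75e-4*2450.25 + 0.003 = 17.2458 dB/km
Step 2: TL_spread = 20*log10(5000) = 73.98 dB
Step 3: TL_abs = alpha*R = 17.2458 * 5.0 = 86.23 dB
Step 4: TL_total = 73.98 + 86.23 = 160.21

160.21 dB


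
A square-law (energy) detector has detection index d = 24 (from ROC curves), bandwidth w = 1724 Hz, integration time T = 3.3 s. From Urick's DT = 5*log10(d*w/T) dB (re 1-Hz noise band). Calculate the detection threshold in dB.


DT = 5*log10(d*w/T) = 5*log10(24 * 1724 / 3.3) = 5*log10(12538.18) = 20.49

20.49 dB
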